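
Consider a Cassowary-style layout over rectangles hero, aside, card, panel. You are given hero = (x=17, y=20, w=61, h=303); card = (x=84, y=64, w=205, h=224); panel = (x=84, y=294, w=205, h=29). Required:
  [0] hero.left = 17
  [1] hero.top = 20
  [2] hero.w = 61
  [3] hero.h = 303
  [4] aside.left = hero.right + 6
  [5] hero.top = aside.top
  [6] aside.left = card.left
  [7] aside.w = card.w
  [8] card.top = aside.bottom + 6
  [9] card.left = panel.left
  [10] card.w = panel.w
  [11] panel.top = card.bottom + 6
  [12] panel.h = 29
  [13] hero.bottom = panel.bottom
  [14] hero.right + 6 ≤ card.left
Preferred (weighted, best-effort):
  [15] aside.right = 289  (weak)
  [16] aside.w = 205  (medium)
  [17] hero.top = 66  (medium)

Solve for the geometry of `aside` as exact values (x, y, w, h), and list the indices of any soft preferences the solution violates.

1. aside.x = 84  [aside.left = hero.right + 6]
2. aside.y = 20  [hero.top = aside.top]
3. aside.w = 205  [aside.w = card.w]
4. aside.h = 38  [card.top = aside.bottom + 6]

aside = (x=84, y=20, w=205, h=38)
violated soft preferences: 17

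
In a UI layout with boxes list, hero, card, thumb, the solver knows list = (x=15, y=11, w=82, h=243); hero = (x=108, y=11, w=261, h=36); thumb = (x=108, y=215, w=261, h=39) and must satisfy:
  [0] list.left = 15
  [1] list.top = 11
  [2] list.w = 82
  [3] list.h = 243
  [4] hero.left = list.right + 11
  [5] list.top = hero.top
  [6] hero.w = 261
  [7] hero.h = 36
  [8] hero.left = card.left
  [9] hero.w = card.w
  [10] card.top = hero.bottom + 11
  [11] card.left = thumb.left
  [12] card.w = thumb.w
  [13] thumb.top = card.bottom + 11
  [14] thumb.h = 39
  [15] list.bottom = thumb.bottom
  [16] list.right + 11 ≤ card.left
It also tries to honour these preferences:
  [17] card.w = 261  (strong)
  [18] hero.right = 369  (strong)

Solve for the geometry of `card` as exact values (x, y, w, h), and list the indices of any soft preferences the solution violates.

card = (x=108, y=58, w=261, h=146)
violated soft preferences: none

1. card.x = 108  [hero.left = card.left]
2. card.w = 261  [hero.w = card.w]
3. card.y = 58  [card.top = hero.bottom + 11]
4. card.h = 146  [thumb.top = card.bottom + 11]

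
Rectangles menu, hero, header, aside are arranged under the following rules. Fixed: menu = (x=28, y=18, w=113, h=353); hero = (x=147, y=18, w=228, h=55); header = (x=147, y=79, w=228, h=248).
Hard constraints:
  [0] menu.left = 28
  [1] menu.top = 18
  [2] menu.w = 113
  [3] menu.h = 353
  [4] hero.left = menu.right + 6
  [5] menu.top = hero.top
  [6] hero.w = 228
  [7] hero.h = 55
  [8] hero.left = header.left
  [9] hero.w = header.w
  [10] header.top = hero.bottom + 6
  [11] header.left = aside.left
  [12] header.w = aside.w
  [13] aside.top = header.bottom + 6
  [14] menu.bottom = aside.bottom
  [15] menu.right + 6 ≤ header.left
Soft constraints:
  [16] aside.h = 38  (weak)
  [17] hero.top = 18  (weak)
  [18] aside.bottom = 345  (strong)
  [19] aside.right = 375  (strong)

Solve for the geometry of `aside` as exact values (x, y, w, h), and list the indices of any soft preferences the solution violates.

aside = (x=147, y=333, w=228, h=38)
violated soft preferences: 18

1. aside.x = 147  [header.left = aside.left]
2. aside.w = 228  [header.w = aside.w]
3. aside.y = 333  [aside.top = header.bottom + 6]
4. aside.h = 38  [menu.bottom = aside.bottom]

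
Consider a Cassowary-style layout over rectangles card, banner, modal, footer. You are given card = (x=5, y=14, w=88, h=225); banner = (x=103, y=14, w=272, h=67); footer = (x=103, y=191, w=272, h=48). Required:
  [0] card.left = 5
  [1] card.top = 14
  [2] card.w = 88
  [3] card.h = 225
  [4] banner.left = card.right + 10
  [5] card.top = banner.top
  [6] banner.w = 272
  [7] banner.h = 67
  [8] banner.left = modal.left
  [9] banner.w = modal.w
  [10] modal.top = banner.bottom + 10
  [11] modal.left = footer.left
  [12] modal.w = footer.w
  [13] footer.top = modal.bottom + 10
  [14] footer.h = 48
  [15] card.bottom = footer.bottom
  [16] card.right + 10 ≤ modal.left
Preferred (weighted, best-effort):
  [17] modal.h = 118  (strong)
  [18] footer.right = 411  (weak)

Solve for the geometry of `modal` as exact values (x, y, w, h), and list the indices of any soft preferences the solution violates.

modal = (x=103, y=91, w=272, h=90)
violated soft preferences: 17, 18

1. modal.x = 103  [banner.left = modal.left]
2. modal.w = 272  [banner.w = modal.w]
3. modal.y = 91  [modal.top = banner.bottom + 10]
4. modal.h = 90  [footer.top = modal.bottom + 10]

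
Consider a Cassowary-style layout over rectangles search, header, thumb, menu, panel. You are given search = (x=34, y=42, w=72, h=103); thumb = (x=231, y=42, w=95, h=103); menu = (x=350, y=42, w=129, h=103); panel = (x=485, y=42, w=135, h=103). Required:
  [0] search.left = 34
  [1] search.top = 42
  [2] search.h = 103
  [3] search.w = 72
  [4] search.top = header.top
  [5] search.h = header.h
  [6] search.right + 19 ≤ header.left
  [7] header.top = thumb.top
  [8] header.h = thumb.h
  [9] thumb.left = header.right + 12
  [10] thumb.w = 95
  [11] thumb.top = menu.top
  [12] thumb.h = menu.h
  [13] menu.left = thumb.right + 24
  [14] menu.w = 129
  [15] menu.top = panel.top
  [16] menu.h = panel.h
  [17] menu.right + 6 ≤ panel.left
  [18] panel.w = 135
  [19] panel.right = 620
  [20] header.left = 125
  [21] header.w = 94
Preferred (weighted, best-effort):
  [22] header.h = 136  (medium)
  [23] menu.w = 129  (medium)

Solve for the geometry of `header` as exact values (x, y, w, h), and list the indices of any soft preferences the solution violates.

1. header.y = 42  [search.top = header.top]
2. header.h = 103  [search.h = header.h]
3. header.x = 125  [header.left = 125]
4. header.w = 94  [header.w = 94]

header = (x=125, y=42, w=94, h=103)
violated soft preferences: 22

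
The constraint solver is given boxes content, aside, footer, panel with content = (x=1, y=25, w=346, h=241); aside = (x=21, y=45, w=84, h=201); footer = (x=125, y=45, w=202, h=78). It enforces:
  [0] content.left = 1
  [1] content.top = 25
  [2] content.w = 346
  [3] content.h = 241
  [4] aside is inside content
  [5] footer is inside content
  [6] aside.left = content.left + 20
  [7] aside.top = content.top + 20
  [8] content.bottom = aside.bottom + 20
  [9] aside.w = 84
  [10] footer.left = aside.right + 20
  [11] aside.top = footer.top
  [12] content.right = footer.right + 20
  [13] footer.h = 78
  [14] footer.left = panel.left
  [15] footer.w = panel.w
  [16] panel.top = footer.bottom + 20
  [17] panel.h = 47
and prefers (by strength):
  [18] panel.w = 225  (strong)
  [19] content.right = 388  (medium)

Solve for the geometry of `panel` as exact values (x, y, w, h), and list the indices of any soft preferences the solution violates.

panel = (x=125, y=143, w=202, h=47)
violated soft preferences: 18, 19

1. panel.x = 125  [footer.left = panel.left]
2. panel.w = 202  [footer.w = panel.w]
3. panel.y = 143  [panel.top = footer.bottom + 20]
4. panel.h = 47  [panel.h = 47]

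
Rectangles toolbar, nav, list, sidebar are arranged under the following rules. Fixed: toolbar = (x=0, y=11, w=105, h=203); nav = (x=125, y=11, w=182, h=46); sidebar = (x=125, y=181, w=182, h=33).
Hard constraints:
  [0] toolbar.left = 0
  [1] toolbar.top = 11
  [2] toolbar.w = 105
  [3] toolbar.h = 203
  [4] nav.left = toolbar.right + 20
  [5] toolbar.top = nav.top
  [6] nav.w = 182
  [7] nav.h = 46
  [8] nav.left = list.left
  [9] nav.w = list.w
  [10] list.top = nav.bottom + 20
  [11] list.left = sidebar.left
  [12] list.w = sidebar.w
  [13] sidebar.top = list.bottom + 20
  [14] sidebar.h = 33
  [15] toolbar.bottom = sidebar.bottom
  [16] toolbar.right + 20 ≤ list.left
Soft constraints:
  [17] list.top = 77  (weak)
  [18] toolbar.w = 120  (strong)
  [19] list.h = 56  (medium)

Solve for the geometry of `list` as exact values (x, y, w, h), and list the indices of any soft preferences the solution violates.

1. list.x = 125  [nav.left = list.left]
2. list.w = 182  [nav.w = list.w]
3. list.y = 77  [list.top = nav.bottom + 20]
4. list.h = 84  [sidebar.top = list.bottom + 20]

list = (x=125, y=77, w=182, h=84)
violated soft preferences: 18, 19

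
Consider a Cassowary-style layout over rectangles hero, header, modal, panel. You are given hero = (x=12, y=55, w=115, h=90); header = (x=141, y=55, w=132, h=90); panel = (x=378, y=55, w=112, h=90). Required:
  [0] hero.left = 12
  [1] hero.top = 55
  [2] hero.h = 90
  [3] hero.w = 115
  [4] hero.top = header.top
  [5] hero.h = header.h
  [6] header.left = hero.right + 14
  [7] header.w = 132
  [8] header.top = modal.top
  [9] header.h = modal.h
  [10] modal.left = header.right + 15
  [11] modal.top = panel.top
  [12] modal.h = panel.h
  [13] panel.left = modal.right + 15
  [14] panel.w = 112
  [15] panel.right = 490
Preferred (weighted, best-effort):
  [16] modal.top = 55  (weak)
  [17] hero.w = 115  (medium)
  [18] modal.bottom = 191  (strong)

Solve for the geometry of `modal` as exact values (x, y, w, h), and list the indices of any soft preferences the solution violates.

1. modal.y = 55  [header.top = modal.top]
2. modal.h = 90  [header.h = modal.h]
3. modal.x = 288  [modal.left = header.right + 15]
4. modal.w = 75  [panel.left = modal.right + 15]

modal = (x=288, y=55, w=75, h=90)
violated soft preferences: 18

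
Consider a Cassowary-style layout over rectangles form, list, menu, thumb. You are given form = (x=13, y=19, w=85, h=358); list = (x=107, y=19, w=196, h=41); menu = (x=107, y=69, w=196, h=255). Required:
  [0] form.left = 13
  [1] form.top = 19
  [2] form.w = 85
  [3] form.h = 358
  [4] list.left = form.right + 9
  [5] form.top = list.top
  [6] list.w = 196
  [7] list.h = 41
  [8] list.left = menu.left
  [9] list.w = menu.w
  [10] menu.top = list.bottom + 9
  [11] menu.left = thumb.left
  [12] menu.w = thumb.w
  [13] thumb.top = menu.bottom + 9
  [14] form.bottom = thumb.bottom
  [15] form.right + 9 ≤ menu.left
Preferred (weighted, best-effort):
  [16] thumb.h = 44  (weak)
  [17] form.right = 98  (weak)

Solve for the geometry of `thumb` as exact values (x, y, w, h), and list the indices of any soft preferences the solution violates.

1. thumb.x = 107  [menu.left = thumb.left]
2. thumb.w = 196  [menu.w = thumb.w]
3. thumb.y = 333  [thumb.top = menu.bottom + 9]
4. thumb.h = 44  [form.bottom = thumb.bottom]

thumb = (x=107, y=333, w=196, h=44)
violated soft preferences: none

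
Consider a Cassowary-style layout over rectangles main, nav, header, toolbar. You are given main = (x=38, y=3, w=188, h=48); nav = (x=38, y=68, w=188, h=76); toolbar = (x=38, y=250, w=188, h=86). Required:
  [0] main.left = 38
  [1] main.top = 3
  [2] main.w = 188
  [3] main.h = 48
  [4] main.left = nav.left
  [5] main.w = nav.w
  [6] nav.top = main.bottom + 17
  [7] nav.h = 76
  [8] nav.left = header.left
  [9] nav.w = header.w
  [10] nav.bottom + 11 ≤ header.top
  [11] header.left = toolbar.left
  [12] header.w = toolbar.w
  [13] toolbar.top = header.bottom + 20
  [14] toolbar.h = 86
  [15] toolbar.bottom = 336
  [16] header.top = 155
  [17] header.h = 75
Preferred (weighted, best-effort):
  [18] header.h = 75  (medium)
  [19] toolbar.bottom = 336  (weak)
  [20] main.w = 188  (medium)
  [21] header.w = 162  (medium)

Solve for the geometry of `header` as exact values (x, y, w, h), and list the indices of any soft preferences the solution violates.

header = (x=38, y=155, w=188, h=75)
violated soft preferences: 21

1. header.x = 38  [nav.left = header.left]
2. header.w = 188  [nav.w = header.w]
3. header.y = 155  [header.top = 155]
4. header.h = 75  [header.h = 75]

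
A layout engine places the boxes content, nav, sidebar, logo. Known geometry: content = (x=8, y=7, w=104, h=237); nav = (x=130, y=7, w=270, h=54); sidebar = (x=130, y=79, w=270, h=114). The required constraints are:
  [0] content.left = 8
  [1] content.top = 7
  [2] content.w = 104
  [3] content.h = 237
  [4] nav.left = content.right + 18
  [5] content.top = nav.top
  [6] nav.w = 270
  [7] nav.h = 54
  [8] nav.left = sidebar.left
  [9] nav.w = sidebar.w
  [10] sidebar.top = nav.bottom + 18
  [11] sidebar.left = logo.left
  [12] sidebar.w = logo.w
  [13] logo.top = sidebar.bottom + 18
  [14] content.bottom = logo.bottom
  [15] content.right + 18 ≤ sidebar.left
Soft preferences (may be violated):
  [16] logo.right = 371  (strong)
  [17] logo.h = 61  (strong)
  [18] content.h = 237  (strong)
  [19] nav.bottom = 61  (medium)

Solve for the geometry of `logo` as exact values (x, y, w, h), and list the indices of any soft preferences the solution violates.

logo = (x=130, y=211, w=270, h=33)
violated soft preferences: 16, 17

1. logo.x = 130  [sidebar.left = logo.left]
2. logo.w = 270  [sidebar.w = logo.w]
3. logo.y = 211  [logo.top = sidebar.bottom + 18]
4. logo.h = 33  [content.bottom = logo.bottom]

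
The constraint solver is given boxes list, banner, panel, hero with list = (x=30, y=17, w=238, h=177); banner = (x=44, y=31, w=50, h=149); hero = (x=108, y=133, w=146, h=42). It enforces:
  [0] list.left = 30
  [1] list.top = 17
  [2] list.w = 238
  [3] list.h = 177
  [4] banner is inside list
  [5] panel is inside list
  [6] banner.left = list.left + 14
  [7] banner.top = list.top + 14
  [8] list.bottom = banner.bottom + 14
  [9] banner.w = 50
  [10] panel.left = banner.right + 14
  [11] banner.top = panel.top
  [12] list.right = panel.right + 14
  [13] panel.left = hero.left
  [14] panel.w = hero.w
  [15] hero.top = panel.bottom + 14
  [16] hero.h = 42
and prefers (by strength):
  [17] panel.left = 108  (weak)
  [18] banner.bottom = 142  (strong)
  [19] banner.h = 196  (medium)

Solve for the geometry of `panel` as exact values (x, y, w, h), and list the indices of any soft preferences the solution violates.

1. panel.x = 108  [panel.left = banner.right + 14]
2. panel.y = 31  [banner.top = panel.top]
3. panel.w = 146  [list.right = panel.right + 14]
4. panel.h = 88  [hero.top = panel.bottom + 14]

panel = (x=108, y=31, w=146, h=88)
violated soft preferences: 18, 19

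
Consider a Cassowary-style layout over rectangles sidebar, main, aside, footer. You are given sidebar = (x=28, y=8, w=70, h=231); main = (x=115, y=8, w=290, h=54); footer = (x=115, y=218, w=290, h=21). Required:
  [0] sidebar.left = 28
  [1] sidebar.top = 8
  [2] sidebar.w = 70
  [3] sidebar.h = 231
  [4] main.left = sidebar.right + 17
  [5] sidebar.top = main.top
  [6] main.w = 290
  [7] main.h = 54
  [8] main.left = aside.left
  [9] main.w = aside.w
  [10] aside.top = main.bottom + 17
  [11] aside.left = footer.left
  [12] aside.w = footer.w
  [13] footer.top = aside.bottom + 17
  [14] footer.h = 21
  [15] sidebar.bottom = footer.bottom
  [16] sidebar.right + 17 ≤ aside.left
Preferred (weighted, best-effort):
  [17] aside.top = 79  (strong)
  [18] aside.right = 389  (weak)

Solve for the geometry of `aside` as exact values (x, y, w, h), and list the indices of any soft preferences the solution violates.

aside = (x=115, y=79, w=290, h=122)
violated soft preferences: 18

1. aside.x = 115  [main.left = aside.left]
2. aside.w = 290  [main.w = aside.w]
3. aside.y = 79  [aside.top = main.bottom + 17]
4. aside.h = 122  [footer.top = aside.bottom + 17]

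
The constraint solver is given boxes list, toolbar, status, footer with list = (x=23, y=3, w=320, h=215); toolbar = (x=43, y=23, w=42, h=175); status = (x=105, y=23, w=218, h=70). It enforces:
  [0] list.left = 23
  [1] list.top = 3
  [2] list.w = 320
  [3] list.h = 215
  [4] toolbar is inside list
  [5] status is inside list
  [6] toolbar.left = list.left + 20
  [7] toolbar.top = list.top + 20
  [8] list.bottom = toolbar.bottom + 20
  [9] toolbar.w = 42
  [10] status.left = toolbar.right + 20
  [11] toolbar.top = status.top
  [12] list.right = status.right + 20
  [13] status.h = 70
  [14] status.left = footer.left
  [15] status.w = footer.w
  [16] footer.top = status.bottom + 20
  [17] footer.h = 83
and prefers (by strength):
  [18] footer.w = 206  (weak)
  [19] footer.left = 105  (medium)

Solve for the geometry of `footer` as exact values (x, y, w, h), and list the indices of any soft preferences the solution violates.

1. footer.x = 105  [status.left = footer.left]
2. footer.w = 218  [status.w = footer.w]
3. footer.y = 113  [footer.top = status.bottom + 20]
4. footer.h = 83  [footer.h = 83]

footer = (x=105, y=113, w=218, h=83)
violated soft preferences: 18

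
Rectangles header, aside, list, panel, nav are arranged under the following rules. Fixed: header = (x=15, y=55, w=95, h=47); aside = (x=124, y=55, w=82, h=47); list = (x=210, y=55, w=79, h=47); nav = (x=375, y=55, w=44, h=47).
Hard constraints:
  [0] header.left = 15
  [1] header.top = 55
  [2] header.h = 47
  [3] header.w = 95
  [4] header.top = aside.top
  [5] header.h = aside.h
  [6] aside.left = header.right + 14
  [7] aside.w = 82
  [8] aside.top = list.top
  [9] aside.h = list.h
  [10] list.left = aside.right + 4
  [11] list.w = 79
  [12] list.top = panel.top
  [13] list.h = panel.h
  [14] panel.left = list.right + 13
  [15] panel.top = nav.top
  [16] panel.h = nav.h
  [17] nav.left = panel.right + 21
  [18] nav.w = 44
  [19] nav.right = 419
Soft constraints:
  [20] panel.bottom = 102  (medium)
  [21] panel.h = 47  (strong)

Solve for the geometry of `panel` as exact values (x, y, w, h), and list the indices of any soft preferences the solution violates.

panel = (x=302, y=55, w=52, h=47)
violated soft preferences: none

1. panel.y = 55  [list.top = panel.top]
2. panel.h = 47  [list.h = panel.h]
3. panel.x = 302  [panel.left = list.right + 13]
4. panel.w = 52  [nav.left = panel.right + 21]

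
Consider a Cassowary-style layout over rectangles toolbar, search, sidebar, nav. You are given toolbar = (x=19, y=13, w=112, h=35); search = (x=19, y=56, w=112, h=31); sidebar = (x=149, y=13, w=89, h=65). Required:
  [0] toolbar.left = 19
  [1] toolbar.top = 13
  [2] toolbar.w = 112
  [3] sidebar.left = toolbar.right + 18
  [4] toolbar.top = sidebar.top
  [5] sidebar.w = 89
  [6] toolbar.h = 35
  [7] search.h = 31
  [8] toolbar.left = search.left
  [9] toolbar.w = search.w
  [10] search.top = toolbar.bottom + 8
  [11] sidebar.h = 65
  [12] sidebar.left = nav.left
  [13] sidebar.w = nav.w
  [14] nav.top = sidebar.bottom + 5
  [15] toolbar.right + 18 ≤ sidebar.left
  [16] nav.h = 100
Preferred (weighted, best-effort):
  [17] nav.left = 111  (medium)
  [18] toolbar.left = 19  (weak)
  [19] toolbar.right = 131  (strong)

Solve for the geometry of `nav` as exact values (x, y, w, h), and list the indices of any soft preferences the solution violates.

nav = (x=149, y=83, w=89, h=100)
violated soft preferences: 17

1. nav.x = 149  [sidebar.left = nav.left]
2. nav.w = 89  [sidebar.w = nav.w]
3. nav.y = 83  [nav.top = sidebar.bottom + 5]
4. nav.h = 100  [nav.h = 100]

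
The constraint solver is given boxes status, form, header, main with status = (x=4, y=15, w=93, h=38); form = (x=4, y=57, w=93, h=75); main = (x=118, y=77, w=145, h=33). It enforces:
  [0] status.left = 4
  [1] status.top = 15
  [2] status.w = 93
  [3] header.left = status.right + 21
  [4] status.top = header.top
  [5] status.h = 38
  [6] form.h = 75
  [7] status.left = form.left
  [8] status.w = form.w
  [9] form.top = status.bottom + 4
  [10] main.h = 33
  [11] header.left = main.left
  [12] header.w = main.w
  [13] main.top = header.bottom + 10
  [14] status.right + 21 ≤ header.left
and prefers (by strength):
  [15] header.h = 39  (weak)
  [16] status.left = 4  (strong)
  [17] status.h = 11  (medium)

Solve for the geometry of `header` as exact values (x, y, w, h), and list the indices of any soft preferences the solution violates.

header = (x=118, y=15, w=145, h=52)
violated soft preferences: 15, 17

1. header.x = 118  [header.left = status.right + 21]
2. header.y = 15  [status.top = header.top]
3. header.w = 145  [header.w = main.w]
4. header.h = 52  [main.top = header.bottom + 10]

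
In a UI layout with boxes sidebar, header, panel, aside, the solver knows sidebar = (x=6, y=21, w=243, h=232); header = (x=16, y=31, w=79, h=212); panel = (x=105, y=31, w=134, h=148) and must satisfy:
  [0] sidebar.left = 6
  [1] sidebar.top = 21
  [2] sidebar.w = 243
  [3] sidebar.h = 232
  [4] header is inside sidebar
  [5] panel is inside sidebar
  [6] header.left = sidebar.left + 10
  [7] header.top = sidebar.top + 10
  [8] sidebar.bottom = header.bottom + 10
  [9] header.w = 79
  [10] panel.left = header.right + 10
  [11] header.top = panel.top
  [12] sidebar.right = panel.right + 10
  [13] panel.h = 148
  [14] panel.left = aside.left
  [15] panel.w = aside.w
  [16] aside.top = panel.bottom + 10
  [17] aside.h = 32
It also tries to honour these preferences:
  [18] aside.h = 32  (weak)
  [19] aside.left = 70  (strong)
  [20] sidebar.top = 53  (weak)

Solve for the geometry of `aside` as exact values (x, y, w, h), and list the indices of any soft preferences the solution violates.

aside = (x=105, y=189, w=134, h=32)
violated soft preferences: 19, 20

1. aside.x = 105  [panel.left = aside.left]
2. aside.w = 134  [panel.w = aside.w]
3. aside.y = 189  [aside.top = panel.bottom + 10]
4. aside.h = 32  [aside.h = 32]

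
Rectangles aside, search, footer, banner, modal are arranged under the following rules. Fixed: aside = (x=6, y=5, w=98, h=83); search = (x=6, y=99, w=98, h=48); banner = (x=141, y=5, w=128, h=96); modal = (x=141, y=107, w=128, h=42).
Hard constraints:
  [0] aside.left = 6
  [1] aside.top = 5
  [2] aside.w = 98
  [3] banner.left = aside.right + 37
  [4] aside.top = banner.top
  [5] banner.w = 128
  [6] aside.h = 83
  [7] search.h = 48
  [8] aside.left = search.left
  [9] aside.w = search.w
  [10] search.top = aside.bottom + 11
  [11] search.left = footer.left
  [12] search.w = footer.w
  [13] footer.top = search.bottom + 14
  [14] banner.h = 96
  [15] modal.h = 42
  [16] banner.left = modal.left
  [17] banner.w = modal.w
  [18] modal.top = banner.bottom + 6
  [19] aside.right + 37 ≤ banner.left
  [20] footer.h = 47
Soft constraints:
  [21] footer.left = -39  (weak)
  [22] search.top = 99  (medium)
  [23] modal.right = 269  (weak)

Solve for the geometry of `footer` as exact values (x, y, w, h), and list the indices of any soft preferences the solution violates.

1. footer.x = 6  [search.left = footer.left]
2. footer.w = 98  [search.w = footer.w]
3. footer.y = 161  [footer.top = search.bottom + 14]
4. footer.h = 47  [footer.h = 47]

footer = (x=6, y=161, w=98, h=47)
violated soft preferences: 21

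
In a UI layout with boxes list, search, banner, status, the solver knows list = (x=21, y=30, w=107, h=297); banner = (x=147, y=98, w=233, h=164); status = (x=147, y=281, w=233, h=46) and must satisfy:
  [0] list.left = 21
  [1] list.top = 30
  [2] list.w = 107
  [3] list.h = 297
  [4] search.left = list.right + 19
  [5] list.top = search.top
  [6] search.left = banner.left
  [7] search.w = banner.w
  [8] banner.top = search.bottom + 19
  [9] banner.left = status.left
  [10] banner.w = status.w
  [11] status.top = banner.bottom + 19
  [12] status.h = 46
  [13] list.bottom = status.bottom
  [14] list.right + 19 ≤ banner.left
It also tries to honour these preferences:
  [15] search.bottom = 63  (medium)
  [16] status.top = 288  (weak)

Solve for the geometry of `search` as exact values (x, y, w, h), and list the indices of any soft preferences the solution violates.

search = (x=147, y=30, w=233, h=49)
violated soft preferences: 15, 16

1. search.x = 147  [search.left = list.right + 19]
2. search.y = 30  [list.top = search.top]
3. search.w = 233  [search.w = banner.w]
4. search.h = 49  [banner.top = search.bottom + 19]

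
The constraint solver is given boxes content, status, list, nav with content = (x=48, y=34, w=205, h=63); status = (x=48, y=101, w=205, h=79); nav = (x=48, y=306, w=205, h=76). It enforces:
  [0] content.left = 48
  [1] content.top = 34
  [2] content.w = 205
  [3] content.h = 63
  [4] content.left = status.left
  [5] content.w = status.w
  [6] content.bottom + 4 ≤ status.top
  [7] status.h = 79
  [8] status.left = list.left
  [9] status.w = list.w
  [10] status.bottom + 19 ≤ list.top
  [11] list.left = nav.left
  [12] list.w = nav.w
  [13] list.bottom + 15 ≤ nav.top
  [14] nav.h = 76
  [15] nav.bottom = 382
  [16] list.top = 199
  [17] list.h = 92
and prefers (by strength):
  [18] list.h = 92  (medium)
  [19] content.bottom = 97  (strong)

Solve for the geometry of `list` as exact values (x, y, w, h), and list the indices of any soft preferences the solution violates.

list = (x=48, y=199, w=205, h=92)
violated soft preferences: none

1. list.x = 48  [status.left = list.left]
2. list.w = 205  [status.w = list.w]
3. list.y = 199  [list.top = 199]
4. list.h = 92  [list.h = 92]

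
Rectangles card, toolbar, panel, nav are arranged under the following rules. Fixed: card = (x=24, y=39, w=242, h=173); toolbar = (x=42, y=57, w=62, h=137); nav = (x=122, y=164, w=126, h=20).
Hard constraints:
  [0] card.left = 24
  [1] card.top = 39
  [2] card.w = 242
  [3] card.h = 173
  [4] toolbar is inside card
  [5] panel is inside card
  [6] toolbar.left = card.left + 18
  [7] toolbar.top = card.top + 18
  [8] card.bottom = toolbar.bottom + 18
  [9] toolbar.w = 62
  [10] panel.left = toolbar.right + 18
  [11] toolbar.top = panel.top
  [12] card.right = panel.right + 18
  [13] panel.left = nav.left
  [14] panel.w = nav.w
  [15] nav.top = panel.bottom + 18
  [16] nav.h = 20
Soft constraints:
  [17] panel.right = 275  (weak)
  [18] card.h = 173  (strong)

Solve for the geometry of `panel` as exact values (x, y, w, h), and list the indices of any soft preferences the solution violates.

panel = (x=122, y=57, w=126, h=89)
violated soft preferences: 17

1. panel.x = 122  [panel.left = toolbar.right + 18]
2. panel.y = 57  [toolbar.top = panel.top]
3. panel.w = 126  [card.right = panel.right + 18]
4. panel.h = 89  [nav.top = panel.bottom + 18]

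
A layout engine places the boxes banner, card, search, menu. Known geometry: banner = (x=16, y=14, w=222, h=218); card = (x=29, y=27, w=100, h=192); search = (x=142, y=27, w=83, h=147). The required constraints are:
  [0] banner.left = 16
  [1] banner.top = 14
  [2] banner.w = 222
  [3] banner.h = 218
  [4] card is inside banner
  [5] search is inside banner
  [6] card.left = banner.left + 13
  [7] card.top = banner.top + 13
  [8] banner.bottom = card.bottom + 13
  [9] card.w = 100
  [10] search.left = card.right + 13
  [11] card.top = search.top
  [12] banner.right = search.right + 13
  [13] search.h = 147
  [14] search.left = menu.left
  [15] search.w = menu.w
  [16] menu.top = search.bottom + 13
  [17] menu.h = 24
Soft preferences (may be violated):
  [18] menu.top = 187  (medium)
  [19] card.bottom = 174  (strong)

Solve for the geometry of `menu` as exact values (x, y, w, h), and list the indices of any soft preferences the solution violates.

1. menu.x = 142  [search.left = menu.left]
2. menu.w = 83  [search.w = menu.w]
3. menu.y = 187  [menu.top = search.bottom + 13]
4. menu.h = 24  [menu.h = 24]

menu = (x=142, y=187, w=83, h=24)
violated soft preferences: 19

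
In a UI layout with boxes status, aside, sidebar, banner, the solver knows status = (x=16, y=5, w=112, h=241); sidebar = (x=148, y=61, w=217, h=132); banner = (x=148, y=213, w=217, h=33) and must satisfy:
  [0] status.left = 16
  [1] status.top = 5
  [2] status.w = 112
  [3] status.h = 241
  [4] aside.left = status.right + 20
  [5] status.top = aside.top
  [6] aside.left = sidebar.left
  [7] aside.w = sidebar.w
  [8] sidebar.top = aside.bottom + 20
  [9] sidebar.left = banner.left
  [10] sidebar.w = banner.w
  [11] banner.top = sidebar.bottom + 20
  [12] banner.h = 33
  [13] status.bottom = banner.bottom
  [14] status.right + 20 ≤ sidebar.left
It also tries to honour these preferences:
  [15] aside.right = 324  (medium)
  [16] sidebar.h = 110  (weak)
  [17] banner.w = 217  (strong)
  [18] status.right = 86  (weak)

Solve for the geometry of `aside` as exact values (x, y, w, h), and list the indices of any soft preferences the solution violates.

aside = (x=148, y=5, w=217, h=36)
violated soft preferences: 15, 16, 18

1. aside.x = 148  [aside.left = status.right + 20]
2. aside.y = 5  [status.top = aside.top]
3. aside.w = 217  [aside.w = sidebar.w]
4. aside.h = 36  [sidebar.top = aside.bottom + 20]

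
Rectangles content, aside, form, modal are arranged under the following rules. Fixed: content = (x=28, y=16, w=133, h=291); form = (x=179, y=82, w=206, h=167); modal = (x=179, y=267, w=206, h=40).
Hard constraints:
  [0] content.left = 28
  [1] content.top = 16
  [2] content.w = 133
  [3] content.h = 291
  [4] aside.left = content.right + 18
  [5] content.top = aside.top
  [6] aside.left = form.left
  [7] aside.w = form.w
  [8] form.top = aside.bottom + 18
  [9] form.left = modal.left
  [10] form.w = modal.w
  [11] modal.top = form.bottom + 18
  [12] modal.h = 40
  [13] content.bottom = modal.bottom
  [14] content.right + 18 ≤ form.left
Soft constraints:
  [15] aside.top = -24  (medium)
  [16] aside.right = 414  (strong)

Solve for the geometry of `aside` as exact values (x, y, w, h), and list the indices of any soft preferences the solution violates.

aside = (x=179, y=16, w=206, h=48)
violated soft preferences: 15, 16

1. aside.x = 179  [aside.left = content.right + 18]
2. aside.y = 16  [content.top = aside.top]
3. aside.w = 206  [aside.w = form.w]
4. aside.h = 48  [form.top = aside.bottom + 18]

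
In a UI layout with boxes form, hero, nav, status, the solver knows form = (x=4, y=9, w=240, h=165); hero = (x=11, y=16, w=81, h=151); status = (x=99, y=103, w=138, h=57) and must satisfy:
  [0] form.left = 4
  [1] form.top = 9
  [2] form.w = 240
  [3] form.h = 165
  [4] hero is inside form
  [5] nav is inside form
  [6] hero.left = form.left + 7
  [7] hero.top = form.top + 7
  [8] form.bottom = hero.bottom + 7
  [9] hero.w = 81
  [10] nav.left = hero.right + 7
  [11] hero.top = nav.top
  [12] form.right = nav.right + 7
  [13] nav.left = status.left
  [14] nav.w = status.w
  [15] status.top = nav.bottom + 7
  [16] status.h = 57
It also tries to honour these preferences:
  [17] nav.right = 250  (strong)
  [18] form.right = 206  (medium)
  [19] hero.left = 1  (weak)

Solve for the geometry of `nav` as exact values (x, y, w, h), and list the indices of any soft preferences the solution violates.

nav = (x=99, y=16, w=138, h=80)
violated soft preferences: 17, 18, 19

1. nav.x = 99  [nav.left = hero.right + 7]
2. nav.y = 16  [hero.top = nav.top]
3. nav.w = 138  [form.right = nav.right + 7]
4. nav.h = 80  [status.top = nav.bottom + 7]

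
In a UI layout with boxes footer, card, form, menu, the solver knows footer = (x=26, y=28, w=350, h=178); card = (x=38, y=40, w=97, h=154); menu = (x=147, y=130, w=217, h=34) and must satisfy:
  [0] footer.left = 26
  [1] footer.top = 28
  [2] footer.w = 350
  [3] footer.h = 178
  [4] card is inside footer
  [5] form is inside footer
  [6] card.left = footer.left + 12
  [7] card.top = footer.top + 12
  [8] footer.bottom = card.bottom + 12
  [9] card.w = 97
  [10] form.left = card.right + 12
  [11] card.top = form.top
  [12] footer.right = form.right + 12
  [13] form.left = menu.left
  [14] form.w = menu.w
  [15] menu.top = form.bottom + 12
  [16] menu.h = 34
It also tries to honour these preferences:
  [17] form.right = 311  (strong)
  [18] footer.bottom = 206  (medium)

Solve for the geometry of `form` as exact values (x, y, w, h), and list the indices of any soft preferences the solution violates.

form = (x=147, y=40, w=217, h=78)
violated soft preferences: 17

1. form.x = 147  [form.left = card.right + 12]
2. form.y = 40  [card.top = form.top]
3. form.w = 217  [footer.right = form.right + 12]
4. form.h = 78  [menu.top = form.bottom + 12]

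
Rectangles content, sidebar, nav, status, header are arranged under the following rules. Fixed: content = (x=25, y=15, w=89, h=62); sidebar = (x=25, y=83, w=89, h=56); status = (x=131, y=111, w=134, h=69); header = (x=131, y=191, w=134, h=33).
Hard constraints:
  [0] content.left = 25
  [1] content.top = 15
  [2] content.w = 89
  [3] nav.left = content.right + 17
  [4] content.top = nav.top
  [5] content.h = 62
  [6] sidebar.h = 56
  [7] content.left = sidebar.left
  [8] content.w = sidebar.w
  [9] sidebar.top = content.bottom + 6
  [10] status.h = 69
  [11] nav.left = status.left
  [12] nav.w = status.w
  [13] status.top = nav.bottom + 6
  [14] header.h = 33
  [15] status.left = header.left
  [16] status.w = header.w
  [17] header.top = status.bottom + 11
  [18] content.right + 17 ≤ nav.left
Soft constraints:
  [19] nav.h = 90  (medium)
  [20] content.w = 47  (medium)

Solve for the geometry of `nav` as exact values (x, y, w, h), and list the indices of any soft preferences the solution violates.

1. nav.x = 131  [nav.left = content.right + 17]
2. nav.y = 15  [content.top = nav.top]
3. nav.w = 134  [nav.w = status.w]
4. nav.h = 90  [status.top = nav.bottom + 6]

nav = (x=131, y=15, w=134, h=90)
violated soft preferences: 20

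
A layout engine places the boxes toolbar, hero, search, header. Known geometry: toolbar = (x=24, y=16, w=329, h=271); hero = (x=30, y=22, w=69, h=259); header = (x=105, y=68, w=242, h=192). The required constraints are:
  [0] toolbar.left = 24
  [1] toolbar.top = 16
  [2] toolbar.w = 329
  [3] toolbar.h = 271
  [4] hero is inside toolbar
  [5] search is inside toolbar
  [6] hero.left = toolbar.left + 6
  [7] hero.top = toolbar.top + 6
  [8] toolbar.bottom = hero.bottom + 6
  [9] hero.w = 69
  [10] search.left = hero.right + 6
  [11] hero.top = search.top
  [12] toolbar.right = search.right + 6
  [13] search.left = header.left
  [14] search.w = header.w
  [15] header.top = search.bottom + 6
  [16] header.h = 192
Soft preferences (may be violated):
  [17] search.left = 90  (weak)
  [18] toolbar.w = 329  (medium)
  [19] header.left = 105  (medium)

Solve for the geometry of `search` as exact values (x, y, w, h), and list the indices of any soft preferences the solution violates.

search = (x=105, y=22, w=242, h=40)
violated soft preferences: 17

1. search.x = 105  [search.left = hero.right + 6]
2. search.y = 22  [hero.top = search.top]
3. search.w = 242  [toolbar.right = search.right + 6]
4. search.h = 40  [header.top = search.bottom + 6]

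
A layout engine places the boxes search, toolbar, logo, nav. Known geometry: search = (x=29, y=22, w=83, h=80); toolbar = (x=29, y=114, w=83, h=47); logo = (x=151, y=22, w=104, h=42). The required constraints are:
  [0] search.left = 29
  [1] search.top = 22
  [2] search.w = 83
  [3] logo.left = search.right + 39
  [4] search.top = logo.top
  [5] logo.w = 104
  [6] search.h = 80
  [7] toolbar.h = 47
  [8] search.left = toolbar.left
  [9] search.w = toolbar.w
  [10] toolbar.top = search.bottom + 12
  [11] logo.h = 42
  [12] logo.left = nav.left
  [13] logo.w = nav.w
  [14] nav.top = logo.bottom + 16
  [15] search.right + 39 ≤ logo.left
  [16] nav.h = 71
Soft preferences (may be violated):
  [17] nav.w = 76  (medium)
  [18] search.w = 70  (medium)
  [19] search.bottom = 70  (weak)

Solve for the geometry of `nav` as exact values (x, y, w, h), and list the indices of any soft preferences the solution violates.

nav = (x=151, y=80, w=104, h=71)
violated soft preferences: 17, 18, 19

1. nav.x = 151  [logo.left = nav.left]
2. nav.w = 104  [logo.w = nav.w]
3. nav.y = 80  [nav.top = logo.bottom + 16]
4. nav.h = 71  [nav.h = 71]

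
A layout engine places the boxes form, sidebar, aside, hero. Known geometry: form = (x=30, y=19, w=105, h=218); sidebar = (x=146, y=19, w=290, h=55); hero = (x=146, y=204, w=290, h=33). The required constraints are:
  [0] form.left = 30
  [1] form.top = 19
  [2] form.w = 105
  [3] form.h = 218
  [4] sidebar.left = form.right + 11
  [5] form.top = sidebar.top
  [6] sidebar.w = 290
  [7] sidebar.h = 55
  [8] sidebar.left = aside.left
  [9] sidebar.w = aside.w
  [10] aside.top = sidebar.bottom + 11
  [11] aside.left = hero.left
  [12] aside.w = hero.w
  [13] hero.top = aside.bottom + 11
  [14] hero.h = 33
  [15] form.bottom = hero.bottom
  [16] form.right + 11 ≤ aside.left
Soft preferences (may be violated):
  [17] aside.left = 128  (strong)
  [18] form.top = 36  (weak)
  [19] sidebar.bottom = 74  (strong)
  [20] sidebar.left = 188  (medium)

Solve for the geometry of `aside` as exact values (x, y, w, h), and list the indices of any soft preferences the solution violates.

aside = (x=146, y=85, w=290, h=108)
violated soft preferences: 17, 18, 20

1. aside.x = 146  [sidebar.left = aside.left]
2. aside.w = 290  [sidebar.w = aside.w]
3. aside.y = 85  [aside.top = sidebar.bottom + 11]
4. aside.h = 108  [hero.top = aside.bottom + 11]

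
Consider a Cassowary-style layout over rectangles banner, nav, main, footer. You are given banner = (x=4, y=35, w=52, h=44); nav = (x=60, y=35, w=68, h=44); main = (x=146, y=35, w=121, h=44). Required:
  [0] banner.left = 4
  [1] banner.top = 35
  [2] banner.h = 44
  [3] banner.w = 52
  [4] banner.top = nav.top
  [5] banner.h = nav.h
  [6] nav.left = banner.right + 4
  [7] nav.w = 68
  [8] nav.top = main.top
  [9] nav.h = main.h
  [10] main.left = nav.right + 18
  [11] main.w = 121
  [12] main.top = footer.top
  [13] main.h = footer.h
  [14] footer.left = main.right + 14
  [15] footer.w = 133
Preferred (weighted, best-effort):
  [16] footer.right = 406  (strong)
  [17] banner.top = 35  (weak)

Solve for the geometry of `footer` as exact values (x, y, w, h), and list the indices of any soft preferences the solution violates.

1. footer.y = 35  [main.top = footer.top]
2. footer.h = 44  [main.h = footer.h]
3. footer.x = 281  [footer.left = main.right + 14]
4. footer.w = 133  [footer.w = 133]

footer = (x=281, y=35, w=133, h=44)
violated soft preferences: 16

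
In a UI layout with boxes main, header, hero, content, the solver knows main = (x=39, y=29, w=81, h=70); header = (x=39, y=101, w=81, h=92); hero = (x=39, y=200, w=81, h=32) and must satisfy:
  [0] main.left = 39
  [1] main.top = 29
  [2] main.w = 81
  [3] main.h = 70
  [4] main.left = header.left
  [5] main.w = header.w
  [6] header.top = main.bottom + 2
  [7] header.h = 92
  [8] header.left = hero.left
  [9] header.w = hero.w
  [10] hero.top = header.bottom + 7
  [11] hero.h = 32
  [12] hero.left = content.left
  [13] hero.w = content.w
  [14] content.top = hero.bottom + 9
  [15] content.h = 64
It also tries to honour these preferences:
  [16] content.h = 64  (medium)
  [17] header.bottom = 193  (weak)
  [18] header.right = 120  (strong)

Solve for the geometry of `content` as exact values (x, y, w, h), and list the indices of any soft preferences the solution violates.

1. content.x = 39  [hero.left = content.left]
2. content.w = 81  [hero.w = content.w]
3. content.y = 241  [content.top = hero.bottom + 9]
4. content.h = 64  [content.h = 64]

content = (x=39, y=241, w=81, h=64)
violated soft preferences: none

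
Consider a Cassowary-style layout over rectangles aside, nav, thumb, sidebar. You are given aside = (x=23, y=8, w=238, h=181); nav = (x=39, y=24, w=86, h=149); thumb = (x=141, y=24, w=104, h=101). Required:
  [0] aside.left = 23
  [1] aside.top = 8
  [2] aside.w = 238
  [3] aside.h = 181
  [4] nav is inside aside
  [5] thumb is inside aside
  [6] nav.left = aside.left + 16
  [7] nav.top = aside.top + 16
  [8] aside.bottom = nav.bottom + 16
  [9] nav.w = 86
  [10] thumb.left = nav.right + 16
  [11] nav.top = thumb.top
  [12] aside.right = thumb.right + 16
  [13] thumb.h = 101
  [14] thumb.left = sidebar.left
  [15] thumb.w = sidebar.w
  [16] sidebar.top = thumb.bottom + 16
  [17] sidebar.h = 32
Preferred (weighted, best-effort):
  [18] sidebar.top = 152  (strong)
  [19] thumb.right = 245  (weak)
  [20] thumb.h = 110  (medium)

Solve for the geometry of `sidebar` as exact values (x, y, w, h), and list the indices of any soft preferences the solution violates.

sidebar = (x=141, y=141, w=104, h=32)
violated soft preferences: 18, 20

1. sidebar.x = 141  [thumb.left = sidebar.left]
2. sidebar.w = 104  [thumb.w = sidebar.w]
3. sidebar.y = 141  [sidebar.top = thumb.bottom + 16]
4. sidebar.h = 32  [sidebar.h = 32]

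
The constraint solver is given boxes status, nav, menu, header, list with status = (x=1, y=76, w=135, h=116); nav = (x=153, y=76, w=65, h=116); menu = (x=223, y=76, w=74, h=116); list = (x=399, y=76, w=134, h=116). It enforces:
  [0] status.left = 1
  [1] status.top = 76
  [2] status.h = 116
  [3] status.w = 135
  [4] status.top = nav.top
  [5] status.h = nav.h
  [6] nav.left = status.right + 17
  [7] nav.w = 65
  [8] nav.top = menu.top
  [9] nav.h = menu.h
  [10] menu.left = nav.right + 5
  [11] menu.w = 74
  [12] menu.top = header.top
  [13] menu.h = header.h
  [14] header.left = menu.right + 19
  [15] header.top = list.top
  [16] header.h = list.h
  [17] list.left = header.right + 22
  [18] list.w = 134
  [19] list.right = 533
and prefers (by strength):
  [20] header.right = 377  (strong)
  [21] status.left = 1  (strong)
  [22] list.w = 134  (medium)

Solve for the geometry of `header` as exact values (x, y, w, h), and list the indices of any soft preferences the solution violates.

1. header.y = 76  [menu.top = header.top]
2. header.h = 116  [menu.h = header.h]
3. header.x = 316  [header.left = menu.right + 19]
4. header.w = 61  [list.left = header.right + 22]

header = (x=316, y=76, w=61, h=116)
violated soft preferences: none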